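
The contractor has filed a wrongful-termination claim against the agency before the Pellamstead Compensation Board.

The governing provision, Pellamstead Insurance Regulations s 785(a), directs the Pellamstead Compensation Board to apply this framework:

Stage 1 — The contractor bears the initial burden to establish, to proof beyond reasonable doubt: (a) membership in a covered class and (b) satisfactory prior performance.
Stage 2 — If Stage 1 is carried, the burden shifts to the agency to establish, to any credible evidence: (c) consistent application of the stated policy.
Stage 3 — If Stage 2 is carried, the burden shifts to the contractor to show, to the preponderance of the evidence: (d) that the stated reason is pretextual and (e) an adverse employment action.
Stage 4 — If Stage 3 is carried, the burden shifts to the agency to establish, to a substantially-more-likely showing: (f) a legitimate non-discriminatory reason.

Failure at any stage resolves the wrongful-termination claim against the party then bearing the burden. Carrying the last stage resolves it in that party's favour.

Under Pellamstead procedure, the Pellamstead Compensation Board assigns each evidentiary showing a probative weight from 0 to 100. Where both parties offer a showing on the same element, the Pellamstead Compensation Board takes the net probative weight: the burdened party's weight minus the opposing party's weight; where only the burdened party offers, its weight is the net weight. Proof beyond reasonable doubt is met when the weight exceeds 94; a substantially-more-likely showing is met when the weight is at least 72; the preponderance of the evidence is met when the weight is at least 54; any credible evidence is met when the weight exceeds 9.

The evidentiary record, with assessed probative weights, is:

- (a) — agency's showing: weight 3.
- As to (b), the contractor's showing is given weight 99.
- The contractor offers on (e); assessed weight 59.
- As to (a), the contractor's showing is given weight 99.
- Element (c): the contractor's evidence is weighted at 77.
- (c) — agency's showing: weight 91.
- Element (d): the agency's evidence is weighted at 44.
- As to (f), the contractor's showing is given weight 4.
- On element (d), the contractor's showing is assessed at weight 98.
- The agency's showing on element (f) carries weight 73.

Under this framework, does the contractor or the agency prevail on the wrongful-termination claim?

contractor

At Stage 1 the contractor must meet proof beyond reasonable doubt (weight exceeds 94): on (a) the weight is 99 less the opposing 3 gives net 96, which does exceed 94, so (a) meets the standard; on (b) the weight is 99, > 94, so (b) meets the standard.
  The contractor carries Stage 1; the agency now bears the burden.
At Stage 2 the agency must meet any credible evidence (weight exceeds 9): on (c) the weight is 91 less the opposing 77 gives net 14, > 9, so (c) meets the standard.
  Stage 2 is satisfied; the onus moves to the contractor.
At Stage 3 the contractor must meet the preponderance of the evidence (weight is at least 54): on (d) the weight is 98 less the opposing 44 gives net 54, which does reach 54, so (d) meets the standard; on (e) the weight is 59, which does reach 54, so (e) meets the standard.
  All elements met. The burden passes to the agency.
At Stage 4 the agency must meet a substantially-more-likely showing (weight is at least 72): on (f) the weight is 73 less the opposing 4 gives net 69, < 72, so (f) does not meet the standard.
  Stage 4 not carried; the agency fails its burden.
So the contractor prevails.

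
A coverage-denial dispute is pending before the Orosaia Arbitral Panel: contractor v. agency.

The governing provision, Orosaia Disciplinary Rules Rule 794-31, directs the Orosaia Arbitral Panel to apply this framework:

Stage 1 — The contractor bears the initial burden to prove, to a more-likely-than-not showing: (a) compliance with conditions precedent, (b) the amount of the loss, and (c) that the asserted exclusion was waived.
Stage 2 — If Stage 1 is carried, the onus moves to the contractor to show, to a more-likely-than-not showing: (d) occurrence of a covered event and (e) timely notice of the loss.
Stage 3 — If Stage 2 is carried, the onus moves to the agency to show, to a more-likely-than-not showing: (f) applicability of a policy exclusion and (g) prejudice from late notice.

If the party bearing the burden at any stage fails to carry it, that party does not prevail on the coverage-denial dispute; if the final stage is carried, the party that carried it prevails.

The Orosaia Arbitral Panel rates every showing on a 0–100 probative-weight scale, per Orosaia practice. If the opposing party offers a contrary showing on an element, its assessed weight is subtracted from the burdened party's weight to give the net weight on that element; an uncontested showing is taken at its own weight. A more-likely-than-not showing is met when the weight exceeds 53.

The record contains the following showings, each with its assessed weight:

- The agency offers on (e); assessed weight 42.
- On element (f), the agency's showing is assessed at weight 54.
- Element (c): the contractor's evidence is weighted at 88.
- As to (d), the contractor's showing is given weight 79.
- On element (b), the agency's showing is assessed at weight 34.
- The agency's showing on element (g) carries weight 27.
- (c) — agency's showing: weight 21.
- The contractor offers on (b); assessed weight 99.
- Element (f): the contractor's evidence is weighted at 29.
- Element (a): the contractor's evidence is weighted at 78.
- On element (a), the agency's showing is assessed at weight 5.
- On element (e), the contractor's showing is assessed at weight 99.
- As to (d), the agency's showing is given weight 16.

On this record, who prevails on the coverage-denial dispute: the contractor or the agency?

contractor

Stage 1 — burden on contractor; standard: a more-likely-than-not showing (weight exceeds 53).
    (a): 78 − 5 = 73 > 53 [met]
    (b): 99 − 34 = 65 > 53 [met]
    (c): 88 − 21 = 67 > 53 [met]
  Stage 1 is satisfied; the contractor continues to bear the burden.
Stage 2 — burden on contractor; standard: a more-likely-than-not showing (weight exceeds 53).
    (d): 79 − 16 = 63 > 53 [met]
    (e): 99 − 42 = 57 > 53 [met]
  Stage 2 carried; the burden shifts to the agency.
Stage 3 — burden on agency; standard: a more-likely-than-not showing (weight exceeds 53).
    (f): 54 − 29 = 25 ≤ 53 [not met]
    (g): 27 ≤ 53 [not met]
  Stage 3 not carried; the agency fails its burden.
The analysis ends at Stage 3; the contractor prevails.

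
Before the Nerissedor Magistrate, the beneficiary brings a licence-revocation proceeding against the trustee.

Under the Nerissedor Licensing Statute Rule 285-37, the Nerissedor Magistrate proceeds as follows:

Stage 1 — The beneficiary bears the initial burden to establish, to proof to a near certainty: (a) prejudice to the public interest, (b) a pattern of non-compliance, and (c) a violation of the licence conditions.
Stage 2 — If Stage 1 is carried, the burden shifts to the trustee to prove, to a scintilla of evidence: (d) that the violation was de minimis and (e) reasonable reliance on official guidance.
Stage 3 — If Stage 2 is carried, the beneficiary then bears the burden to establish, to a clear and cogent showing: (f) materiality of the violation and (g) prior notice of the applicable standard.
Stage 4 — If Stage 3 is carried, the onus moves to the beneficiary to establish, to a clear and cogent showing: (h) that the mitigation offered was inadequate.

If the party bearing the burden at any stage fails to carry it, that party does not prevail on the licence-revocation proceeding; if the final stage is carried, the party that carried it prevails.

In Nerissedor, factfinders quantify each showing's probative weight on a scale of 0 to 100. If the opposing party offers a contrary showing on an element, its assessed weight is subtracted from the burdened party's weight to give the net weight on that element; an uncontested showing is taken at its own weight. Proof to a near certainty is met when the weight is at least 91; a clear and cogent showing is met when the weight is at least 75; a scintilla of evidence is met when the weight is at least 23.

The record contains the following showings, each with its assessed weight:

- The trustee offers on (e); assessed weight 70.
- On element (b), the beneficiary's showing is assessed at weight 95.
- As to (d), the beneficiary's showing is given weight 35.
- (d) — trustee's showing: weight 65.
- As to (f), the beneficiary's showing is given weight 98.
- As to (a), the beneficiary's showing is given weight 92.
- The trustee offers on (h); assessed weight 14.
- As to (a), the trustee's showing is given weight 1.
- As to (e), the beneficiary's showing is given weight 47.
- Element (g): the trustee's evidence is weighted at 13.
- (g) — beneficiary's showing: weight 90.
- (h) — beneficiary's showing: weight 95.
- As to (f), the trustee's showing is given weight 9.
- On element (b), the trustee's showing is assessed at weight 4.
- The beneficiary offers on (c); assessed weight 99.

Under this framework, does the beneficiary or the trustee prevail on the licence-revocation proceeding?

At Stage 1 the beneficiary must meet proof to a near certainty (weight is at least 91): on (a) the weight is 92 less the opposing 1 gives net 91, ≥ 91, so (a) meets the standard; on (b) the weight is 95 less the opposing 4 gives net 91, ≥ 91, so (b) meets the standard; on (c) the weight is 99, which does reach 91, so (c) meets the standard.
  The beneficiary carries Stage 1; the trustee now bears the burden.
At Stage 2 the trustee must meet a scintilla of evidence (weight is at least 23): on (d) the weight is 65 less the opposing 35 gives net 30, ≥ 23, so (d) meets the standard; on (e) the weight is 70 less the opposing 47 gives net 23, which does reach 23, so (e) meets the standard.
  Stage 2 carried; the burden shifts to the beneficiary.
At Stage 3 the beneficiary must meet a clear and cogent showing (weight is at least 75): on (f) the weight is 98 less the opposing 9 gives net 89, ≥ 75, so (f) meets the standard; on (g) the weight is 90 less the opposing 13 gives net 77, which does reach 75, so (g) meets the standard.
  Stage 3 carried; the burden remains with the beneficiary.
At Stage 4 the beneficiary must meet a clear and cogent showing (weight is at least 75): on (h) the weight is 95 less the opposing 14 gives net 81, which does reach 75, so (h) meets the standard.
  Stage 4 carried; the final stage is satisfied.
With every stage satisfied, the beneficiary prevails.

beneficiary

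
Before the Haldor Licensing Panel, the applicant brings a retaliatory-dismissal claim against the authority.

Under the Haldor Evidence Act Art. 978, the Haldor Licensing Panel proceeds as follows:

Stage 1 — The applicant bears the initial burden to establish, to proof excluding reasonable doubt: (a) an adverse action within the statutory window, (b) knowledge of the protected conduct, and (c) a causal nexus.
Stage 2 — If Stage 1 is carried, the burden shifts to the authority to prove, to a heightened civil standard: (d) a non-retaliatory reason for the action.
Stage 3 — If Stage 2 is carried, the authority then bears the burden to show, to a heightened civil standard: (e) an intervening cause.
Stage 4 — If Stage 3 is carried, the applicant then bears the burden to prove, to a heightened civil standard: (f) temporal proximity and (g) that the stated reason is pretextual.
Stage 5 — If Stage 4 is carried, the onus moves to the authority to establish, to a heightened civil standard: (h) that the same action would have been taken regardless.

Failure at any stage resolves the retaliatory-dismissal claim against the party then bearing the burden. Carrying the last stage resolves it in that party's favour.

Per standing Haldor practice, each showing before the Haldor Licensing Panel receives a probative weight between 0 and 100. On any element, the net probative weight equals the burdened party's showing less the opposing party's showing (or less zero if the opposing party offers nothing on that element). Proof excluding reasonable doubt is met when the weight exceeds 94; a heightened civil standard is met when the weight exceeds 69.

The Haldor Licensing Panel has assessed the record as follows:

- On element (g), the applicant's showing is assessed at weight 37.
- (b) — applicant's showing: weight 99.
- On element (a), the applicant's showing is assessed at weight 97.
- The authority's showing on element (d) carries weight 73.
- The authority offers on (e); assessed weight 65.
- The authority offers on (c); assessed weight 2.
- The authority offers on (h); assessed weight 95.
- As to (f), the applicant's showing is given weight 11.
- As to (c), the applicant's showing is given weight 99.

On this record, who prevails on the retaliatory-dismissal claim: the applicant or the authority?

applicant

Stage 1 (applicant, proof excluding reasonable doubt, weight exceeds 94): (a) 97 > 94 — meets; (b) 99 > 94 — meets; (c) net 99−2=97 > 94 — meets.
  Stage 1 carried; the burden shifts to the authority.
Stage 2 (authority, a heightened civil standard, weight exceeds 69): (d) 73 > 69 — meets.
  All elements met. The authority retains the burden for Stage 3.
Stage 3 (authority, a heightened civil standard, weight exceeds 69): (e) 65 ≤ 69 — fails.
  Stage 3 not carried; the authority fails its burden.
So the applicant prevails.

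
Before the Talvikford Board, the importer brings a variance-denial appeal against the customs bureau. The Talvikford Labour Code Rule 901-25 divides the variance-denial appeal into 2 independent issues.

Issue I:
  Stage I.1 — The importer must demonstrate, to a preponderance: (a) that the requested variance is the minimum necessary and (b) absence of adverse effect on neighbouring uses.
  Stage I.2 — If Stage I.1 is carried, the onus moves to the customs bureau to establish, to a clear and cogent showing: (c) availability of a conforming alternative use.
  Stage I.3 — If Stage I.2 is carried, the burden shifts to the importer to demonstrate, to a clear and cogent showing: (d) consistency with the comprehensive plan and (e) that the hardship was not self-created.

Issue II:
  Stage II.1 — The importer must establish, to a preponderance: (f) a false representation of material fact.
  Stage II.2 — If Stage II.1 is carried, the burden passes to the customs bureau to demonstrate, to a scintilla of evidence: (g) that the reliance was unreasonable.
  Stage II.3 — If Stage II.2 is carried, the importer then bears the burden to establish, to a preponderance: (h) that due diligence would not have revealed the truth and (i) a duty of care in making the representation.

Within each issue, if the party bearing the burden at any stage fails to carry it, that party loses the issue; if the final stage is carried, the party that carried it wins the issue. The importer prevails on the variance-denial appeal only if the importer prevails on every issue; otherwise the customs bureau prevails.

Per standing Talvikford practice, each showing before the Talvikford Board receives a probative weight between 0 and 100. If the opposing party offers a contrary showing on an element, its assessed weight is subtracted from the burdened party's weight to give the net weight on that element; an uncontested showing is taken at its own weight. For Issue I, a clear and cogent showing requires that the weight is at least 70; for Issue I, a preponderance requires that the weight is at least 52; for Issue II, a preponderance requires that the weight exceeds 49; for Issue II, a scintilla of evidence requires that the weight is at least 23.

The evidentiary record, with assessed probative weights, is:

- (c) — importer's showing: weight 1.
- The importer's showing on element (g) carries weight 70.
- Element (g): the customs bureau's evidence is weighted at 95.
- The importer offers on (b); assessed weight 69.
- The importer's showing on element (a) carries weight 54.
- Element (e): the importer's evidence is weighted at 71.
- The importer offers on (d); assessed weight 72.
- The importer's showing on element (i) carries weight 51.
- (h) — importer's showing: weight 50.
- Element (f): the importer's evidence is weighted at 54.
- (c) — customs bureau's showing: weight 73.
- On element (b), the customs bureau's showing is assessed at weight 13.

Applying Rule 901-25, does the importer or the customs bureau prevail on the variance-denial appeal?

importer

— Issue I —
At Stage I.1 the importer must meet a preponderance (weight is at least 52): on (a) the weight is 54, which does reach 52, so (a) meets the standard; on (b) the weight is 69 less the opposing 13 gives net 56, ≥ 52, so (b) meets the standard.
  The importer carries Stage I.1; the customs bureau now bears the burden.
At Stage I.2 the customs bureau must meet a clear and cogent showing (weight is at least 70): on (c) the weight is 73 less the opposing 1 gives net 72, which does reach 70, so (c) meets the standard.
  The customs bureau carries Stage I.2; the importer now bears the burden.
At Stage I.3 the importer must meet a clear and cogent showing (weight is at least 70): on (d) the weight is 72, ≥ 70, so (d) meets the standard; on (e) the weight is 71, which does reach 70, so (e) meets the standard.
  Stage I.3 carried; the final stage is satisfied.
With every stage satisfied, the importer prevails on this issue.
— Issue II —
Stage II.1 — burden on importer; standard: a preponderance (weight exceeds 49).
    (f): 54 > 49 [met]
  Stage II.1 is satisfied; the onus moves to the customs bureau.
Stage II.2 — burden on customs bureau; standard: a scintilla of evidence (weight is at least 23).
    (g): 95 − 70 = 25 ≥ 23 [met]
  The customs bureau carries Stage II.2; the importer now bears the burden.
Stage II.3 — burden on importer; standard: a preponderance (weight exceeds 49).
    (h): 50 > 49 [met]
    (i): 51 > 49 [met]
  The importer carries the last stage.
All stages carried — the importer prevails on this issue.
Per-issue: Issue I → importer; Issue II → importer. The importer must prevail on every issue; overall, the importer prevails.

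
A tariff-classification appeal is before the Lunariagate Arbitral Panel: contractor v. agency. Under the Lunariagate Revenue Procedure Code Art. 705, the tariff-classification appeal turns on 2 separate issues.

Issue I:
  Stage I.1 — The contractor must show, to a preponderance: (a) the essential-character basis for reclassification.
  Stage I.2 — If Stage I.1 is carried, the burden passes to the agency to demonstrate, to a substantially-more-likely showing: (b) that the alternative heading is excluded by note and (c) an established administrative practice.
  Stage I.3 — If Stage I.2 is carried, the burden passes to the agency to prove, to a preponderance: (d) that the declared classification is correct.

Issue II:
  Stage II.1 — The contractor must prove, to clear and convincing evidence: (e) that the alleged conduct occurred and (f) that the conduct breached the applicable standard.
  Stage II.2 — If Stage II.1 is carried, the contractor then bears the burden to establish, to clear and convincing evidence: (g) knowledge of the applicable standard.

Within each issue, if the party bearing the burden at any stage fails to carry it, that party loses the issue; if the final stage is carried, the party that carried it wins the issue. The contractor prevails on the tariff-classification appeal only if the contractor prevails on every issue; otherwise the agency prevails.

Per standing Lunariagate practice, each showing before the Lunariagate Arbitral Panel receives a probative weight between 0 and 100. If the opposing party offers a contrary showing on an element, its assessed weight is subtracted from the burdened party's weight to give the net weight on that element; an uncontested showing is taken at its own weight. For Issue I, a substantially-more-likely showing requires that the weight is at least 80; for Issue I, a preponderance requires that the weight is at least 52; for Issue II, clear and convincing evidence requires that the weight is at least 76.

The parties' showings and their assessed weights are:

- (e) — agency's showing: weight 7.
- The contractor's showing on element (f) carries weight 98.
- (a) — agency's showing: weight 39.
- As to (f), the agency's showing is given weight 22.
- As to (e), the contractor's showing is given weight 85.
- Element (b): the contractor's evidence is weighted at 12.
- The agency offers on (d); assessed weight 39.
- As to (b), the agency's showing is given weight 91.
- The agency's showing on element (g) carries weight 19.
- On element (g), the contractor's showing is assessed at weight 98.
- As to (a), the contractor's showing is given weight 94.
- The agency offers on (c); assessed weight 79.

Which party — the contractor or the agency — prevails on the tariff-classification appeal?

contractor

— Issue I —
Stage I.1 (contractor, a preponderance, weight is at least 52): (a) net 94−39=55 ≥ 52 — meets.
  All elements met. The burden passes to the agency.
Stage I.2 (agency, a substantially-more-likely showing, weight is at least 80): (b) net 91−12=79 < 80 — fails; (c) 79 < 80 — fails.
  Not every element is met, so the agency fails to carry Stage I.2.
The contractor prevails on this issue.
— Issue II —
At Stage II.1 the contractor must meet clear and convincing evidence (weight is at least 76): on (e) the weight is 85 less the opposing 7 gives net 78, ≥ 76, so (e) meets the standard; on (f) the weight is 98 less the opposing 22 gives net 76, which does reach 76, so (f) meets the standard.
  All elements met. The contractor retains the burden for Stage II.2.
At Stage II.2 the contractor must meet clear and convincing evidence (weight is at least 76): on (g) the weight is 98 less the opposing 19 gives net 79, which does reach 76, so (g) meets the standard.
  Stage II.2 carried; the final stage is satisfied.
Every stage carried; the contractor prevails on this issue.
Per-issue: Issue I → contractor; Issue II → contractor. The contractor must prevail on every issue; overall, the contractor prevails.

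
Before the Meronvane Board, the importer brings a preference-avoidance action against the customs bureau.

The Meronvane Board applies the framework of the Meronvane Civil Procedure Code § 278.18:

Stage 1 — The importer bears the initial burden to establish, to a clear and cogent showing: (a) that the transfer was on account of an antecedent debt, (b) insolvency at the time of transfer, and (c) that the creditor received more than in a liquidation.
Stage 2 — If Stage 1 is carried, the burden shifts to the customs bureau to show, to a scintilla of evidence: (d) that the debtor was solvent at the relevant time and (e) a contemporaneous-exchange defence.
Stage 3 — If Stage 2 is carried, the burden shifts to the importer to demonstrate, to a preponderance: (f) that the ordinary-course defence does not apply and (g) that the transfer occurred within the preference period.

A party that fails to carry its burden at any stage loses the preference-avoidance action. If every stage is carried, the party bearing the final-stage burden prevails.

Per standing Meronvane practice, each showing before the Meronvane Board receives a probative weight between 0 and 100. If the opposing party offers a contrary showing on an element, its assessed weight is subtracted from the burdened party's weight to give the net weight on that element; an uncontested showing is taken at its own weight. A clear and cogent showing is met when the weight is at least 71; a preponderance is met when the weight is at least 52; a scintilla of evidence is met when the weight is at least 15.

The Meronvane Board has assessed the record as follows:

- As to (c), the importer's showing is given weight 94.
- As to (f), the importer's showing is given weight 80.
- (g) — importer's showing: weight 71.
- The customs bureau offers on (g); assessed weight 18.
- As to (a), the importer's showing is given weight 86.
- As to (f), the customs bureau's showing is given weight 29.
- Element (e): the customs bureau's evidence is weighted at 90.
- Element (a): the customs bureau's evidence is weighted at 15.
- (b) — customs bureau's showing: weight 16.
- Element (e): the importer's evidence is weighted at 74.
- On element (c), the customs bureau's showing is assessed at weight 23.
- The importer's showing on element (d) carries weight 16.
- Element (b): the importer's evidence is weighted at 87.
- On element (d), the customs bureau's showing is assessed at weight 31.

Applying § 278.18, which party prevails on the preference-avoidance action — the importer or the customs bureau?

customs bureau

At Stage 1 the importer must meet a clear and cogent showing (weight is at least 71): on (a) the weight is 86 less the opposing 15 gives net 71, ≥ 71, so (a) meets the standard; on (b) the weight is 87 less the opposing 16 gives net 71, ≥ 71, so (b) meets the standard; on (c) the weight is 94 less the opposing 23 gives net 71, ≥ 71, so (c) meets the standard.
  Stage 1 is satisfied; the onus moves to the customs bureau.
At Stage 2 the customs bureau must meet a scintilla of evidence (weight is at least 15): on (d) the weight is 31 less the opposing 16 gives net 15, ≥ 15, so (d) meets the standard; on (e) the weight is 90 less the opposing 74 gives net 16, ≥ 15, so (e) meets the standard.
  Stage 2 carried; the burden shifts to the importer.
At Stage 3 the importer must meet a preponderance (weight is at least 52): on (f) the weight is 80 less the opposing 29 gives net 51, which does not reach 52, so (f) does not meet the standard; on (g) the weight is 71 less the opposing 18 gives net 53, which does reach 52, so (g) meets the standard.
  Stage 3 not carried; the importer fails its burden.
The customs bureau prevails.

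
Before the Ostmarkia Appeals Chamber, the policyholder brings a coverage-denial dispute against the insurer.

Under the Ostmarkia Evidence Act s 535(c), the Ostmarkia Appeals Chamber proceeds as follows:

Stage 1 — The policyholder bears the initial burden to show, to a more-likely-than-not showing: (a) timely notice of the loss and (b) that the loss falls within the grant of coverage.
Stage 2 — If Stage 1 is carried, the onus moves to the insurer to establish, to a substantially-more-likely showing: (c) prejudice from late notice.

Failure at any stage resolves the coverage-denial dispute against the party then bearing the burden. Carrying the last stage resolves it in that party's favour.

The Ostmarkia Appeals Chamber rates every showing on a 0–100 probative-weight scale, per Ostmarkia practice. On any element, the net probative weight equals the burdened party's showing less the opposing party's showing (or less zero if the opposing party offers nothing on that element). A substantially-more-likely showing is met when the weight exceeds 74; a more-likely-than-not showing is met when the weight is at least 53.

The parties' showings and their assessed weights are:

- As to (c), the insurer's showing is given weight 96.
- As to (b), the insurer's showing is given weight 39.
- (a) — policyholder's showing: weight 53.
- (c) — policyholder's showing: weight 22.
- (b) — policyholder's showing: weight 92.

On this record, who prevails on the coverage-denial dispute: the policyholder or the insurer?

policyholder

Stage 1 — burden on policyholder; standard: a more-likely-than-not showing (weight is at least 53).
    (a): 53 ≥ 53 [met]
    (b): 92 − 39 = 53 ≥ 53 [met]
  Stage 1 is satisfied; the onus moves to the insurer.
Stage 2 — burden on insurer; standard: a substantially-more-likely showing (weight exceeds 74).
    (c): 96 − 22 = 74 ≤ 74 [not met]
  Not every element is met, so the insurer fails to carry Stage 2.
So the policyholder prevails.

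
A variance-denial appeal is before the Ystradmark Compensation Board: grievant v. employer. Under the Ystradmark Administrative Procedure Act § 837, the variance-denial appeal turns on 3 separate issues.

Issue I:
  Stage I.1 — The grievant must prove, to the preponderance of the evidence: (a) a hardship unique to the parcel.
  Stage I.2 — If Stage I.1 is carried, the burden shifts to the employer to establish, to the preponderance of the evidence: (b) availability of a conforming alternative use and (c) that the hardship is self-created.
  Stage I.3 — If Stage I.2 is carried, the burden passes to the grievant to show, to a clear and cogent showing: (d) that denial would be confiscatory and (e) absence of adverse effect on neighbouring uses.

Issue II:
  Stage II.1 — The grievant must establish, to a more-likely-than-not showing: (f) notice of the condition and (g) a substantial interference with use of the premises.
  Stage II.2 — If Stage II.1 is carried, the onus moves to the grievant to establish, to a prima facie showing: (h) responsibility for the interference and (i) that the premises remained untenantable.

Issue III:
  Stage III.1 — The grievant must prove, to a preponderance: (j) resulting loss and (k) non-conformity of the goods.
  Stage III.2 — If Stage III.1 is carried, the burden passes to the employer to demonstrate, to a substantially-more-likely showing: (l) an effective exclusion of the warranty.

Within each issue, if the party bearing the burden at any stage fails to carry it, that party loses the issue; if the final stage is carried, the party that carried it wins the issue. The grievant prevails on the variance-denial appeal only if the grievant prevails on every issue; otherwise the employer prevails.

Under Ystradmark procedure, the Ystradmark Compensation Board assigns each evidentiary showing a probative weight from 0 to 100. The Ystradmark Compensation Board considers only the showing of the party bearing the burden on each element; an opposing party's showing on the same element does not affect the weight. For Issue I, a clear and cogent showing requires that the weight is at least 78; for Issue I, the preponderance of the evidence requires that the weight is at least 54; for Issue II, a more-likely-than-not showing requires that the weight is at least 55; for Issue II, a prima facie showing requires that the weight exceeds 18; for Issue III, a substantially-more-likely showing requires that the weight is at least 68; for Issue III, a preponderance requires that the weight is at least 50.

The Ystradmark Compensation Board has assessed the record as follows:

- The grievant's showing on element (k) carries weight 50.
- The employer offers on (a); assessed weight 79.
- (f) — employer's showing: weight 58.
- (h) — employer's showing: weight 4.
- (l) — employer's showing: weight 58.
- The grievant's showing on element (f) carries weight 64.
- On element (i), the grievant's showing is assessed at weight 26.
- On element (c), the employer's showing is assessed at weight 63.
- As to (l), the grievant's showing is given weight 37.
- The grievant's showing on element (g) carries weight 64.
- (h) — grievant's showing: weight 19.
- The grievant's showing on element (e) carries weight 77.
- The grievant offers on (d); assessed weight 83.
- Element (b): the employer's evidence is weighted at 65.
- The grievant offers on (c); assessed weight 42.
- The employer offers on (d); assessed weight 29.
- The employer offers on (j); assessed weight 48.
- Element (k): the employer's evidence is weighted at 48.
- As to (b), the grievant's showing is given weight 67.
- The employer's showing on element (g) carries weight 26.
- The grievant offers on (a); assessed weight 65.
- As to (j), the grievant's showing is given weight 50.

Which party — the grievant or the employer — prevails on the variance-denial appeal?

— Issue I —
Stage I.1 (grievant, the preponderance of the evidence, weight is at least 54): (a) 65 (employer's 79 disregarded) ≥ 54 — meets.
  Stage I.1 carried; the burden shifts to the employer.
Stage I.2 (employer, the preponderance of the evidence, weight is at least 54): (b) 65 (grievant's 67 disregarded) ≥ 54 — meets; (c) 63 (grievant's 42 disregarded) ≥ 54 — meets.
  Stage I.2 carried; the burden shifts to the grievant.
Stage I.3 (grievant, a clear and cogent showing, weight is at least 78): (d) 83 (employer's 29 disregarded) ≥ 78 — meets; (e) 77 < 78 — fails.
  Stage I.3 not carried; the grievant fails its burden.
The employer prevails on this issue.
— Issue II —
Stage II.1 (grievant, a more-likely-than-not showing, weight is at least 55): (f) 64 (employer's 58 disregarded) ≥ 55 — meets; (g) 64 (employer's 26 disregarded) ≥ 55 — meets.
  Stage II.1 carried; the burden remains with the grievant.
Stage II.2 (grievant, a prima facie showing, weight exceeds 18): (h) 19 (employer's 4 disregarded) > 18 — meets; (i) 26 > 18 — meets.
  All elements met at the final stage.
All stages carried — the grievant prevails on this issue.
— Issue III —
Stage III.1 — burden on grievant; standard: a preponderance (weight is at least 50).
    (j): 50 (employer's 48 disregarded) ≥ 50 [met]
    (k): 50 (employer's 48 disregarded) ≥ 50 [met]
  The grievant carries Stage III.1; the employer now bears the burden.
Stage III.2 — burden on employer; standard: a substantially-more-likely showing (weight is at least 68).
    (l): 58 (grievant's 37 disregarded) < 68 [not met]
  Not every element is met, so the employer fails to carry Stage III.2.
The analysis ends at Stage III.2; the grievant prevails on this issue.
Per-issue: Issue I → employer; Issue II → grievant; Issue III → grievant. The grievant must prevail on every issue; overall, the employer prevails.

employer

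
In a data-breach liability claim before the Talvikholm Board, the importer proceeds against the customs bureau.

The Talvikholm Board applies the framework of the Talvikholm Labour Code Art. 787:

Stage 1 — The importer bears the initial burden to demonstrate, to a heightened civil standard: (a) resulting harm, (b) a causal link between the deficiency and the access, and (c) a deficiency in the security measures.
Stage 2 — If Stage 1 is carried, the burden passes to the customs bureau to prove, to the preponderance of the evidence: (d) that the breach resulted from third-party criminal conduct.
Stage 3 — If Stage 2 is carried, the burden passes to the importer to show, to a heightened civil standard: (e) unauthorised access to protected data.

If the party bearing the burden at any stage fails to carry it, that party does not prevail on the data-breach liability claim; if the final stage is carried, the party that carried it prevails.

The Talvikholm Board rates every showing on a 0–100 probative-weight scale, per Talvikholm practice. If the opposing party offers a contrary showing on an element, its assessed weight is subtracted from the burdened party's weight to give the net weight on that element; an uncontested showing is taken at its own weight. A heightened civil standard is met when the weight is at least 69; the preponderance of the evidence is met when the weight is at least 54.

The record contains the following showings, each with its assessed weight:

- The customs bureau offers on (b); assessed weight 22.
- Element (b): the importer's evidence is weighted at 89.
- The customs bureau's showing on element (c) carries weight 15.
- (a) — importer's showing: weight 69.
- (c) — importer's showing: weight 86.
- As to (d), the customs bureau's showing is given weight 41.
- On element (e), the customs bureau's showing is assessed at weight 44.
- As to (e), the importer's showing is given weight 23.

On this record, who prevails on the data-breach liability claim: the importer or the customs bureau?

At Stage 1 the importer must meet a heightened civil standard (weight is at least 69): on (a) the weight is 69, ≥ 69, so (a) meets the standard; on (b) the weight is 89 less the opposing 22 gives net 67, which does not reach 69, so (b) does not meet the standard; on (c) the weight is 86 less the opposing 15 gives net 71, ≥ 69, so (c) meets the standard.
  Stage 1 not carried; the importer fails its burden.
So the customs bureau prevails.

customs bureau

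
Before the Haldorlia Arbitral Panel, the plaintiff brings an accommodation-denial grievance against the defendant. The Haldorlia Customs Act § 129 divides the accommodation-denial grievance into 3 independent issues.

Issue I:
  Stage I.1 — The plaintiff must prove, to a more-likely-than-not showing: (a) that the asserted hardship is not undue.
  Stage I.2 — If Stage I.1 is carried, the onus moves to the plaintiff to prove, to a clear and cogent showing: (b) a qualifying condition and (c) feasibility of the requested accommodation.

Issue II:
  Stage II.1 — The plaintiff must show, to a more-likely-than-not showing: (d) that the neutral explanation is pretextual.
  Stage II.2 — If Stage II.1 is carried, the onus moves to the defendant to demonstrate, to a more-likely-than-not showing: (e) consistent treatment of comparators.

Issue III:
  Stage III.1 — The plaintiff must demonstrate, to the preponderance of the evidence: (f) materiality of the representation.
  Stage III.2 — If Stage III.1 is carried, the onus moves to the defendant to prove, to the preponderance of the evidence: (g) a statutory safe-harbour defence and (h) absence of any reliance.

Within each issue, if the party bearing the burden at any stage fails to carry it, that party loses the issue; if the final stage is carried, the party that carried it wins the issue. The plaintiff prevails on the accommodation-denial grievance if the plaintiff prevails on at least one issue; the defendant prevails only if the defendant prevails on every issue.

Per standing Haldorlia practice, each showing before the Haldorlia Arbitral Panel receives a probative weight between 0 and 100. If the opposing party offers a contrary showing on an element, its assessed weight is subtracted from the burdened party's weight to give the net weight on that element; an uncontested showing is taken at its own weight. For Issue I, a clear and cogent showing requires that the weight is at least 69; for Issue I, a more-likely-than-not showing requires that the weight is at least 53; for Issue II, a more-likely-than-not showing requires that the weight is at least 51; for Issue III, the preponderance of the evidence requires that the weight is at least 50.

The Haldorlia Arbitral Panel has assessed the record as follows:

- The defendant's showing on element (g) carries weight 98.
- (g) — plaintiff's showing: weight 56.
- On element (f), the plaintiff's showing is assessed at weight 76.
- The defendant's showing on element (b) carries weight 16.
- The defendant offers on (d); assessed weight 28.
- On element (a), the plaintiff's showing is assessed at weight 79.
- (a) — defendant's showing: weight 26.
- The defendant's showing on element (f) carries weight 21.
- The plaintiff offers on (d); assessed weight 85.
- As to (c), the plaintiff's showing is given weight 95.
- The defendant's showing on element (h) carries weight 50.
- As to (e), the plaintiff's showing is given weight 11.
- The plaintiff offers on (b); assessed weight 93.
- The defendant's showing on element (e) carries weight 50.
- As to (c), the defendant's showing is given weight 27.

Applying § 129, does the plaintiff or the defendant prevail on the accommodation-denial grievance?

— Issue I —
Stage I.1 — burden on plaintiff; standard: a more-likely-than-not showing (weight is at least 53).
    (a): 79 − 26 = 53 ≥ 53 [met]
  Stage I.1 carried; the burden remains with the plaintiff.
Stage I.2 — burden on plaintiff; standard: a clear and cogent showing (weight is at least 69).
    (b): 93 − 16 = 77 ≥ 69 [met]
    (c): 95 − 27 = 68 < 69 [not met]
  The plaintiff does not carry Stage I.2.
The analysis ends at Stage I.2; the defendant prevails on this issue.
— Issue II —
At Stage II.1 the plaintiff must meet a more-likely-than-not showing (weight is at least 51): on (d) the weight is 85 less the opposing 28 gives net 57, ≥ 51, so (d) meets the standard.
  Stage II.1 carried; the burden shifts to the defendant.
At Stage II.2 the defendant must meet a more-likely-than-not showing (weight is at least 51): on (e) the weight is 50 less the opposing 11 gives net 39, which does not reach 51, so (e) does not meet the standard.
  Stage II.2 not carried; the defendant fails its burden.
So the plaintiff prevails on this issue.
— Issue III —
At Stage III.1 the plaintiff must meet the preponderance of the evidence (weight is at least 50): on (f) the weight is 76 less the opposing 21 gives net 55, ≥ 50, so (f) meets the standard.
  All elements met. The burden passes to the defendant.
At Stage III.2 the defendant must meet the preponderance of the evidence (weight is at least 50): on (g) the weight is 98 less the opposing 56 gives net 42, < 50, so (g) does not meet the standard; on (h) the weight is 50, which does reach 50, so (h) meets the standard.
  Stage III.2 not carried; the defendant fails its burden.
So the plaintiff prevails on this issue.
Per-issue: Issue I → defendant; Issue II → plaintiff; Issue III → plaintiff. The plaintiff must prevail on at least one issue; overall, the plaintiff prevails.

plaintiff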